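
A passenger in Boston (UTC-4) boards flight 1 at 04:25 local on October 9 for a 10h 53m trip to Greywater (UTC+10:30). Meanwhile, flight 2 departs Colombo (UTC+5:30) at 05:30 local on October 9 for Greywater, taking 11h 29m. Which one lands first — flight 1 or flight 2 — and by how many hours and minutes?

Flight 1 in UTC: 04:25 + 4:00 = 08:25 on Oct 9.
+10 hours 53 minutes → arrive 19:18 UTC on Oct 9.
Flight 2 in UTC: 05:30 − 5:30 = 00:00 on Oct 9.
+11 hours 29 minutes → arrive 11:29 UTC on Oct 9.
Flight 2 lands earlier by 7 hours 49 minutes.

the second, by 7 hours 49 minutes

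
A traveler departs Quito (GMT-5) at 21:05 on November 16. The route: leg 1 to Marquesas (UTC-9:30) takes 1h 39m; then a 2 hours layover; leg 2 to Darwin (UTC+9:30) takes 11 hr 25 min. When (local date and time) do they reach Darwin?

02:39 on Nov 18

Convert departure to UTC: 21:05 + 5:00 = 02:05 UTC on Nov 17.
Add 1 hour and 39 minutes leg 1 → 03:44 UTC.
Add 2 hours layover in Marquesas → 05:44 UTC.
Add 11 hours and 25 minutes leg 2 → 17:09 UTC.
Darwin is UTC+9:30, so local arrival = 17:09 + 9:30 = 02:39 on Nov 18.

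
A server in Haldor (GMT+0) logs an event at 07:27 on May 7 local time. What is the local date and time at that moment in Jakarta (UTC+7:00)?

Haldor is UTC+0 so that is 07:27 UTC.
Jakarta is UTC+7:00: 07:27 + 7:00 = 14:27 on May 7.

14:27 on May 7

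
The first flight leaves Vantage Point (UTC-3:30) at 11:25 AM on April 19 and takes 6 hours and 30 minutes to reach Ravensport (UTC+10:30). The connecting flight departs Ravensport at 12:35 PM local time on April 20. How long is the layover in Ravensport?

Convert departure to UTC: 11:25 AM + 3:30 = 2:55 PM UTC on Apr 19.
Add 6 hours and 30 minutes flight time → 9:25 PM UTC.
Ravensport is UTC+10:30, so local arrival = 9:25 PM + 10:30 = 7:55 AM on Apr 20.
Layover = 12:35 PM − 7:55 AM = 4 hours 40 minutes.

4 hours 40 minutes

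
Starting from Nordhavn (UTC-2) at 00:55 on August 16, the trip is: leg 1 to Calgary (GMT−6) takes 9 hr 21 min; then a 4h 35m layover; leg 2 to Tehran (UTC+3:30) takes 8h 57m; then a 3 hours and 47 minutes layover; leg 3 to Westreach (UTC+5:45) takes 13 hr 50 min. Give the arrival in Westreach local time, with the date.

Convert departure to UTC: 00:55 + 2:00 = 02:55 UTC on Aug 16.
Add 9 hours and 21 minutes leg 1 → 12:16 UTC.
Add 4 hours 35 minutes layover in Calgary → 16:51 UTC.
Add 8 hours 57 minutes leg 2 → 01:48 UTC (Aug 17).
Add 3 hours 47 minutes layover in Tehran → 05:35 UTC.
Add 13 hours 50 minutes leg 3 → 19:25 UTC.
Westreach is UTC+5:45, so local arrival = 19:25 + 5:45 = 01:10 on Aug 18.

01:10 on August 18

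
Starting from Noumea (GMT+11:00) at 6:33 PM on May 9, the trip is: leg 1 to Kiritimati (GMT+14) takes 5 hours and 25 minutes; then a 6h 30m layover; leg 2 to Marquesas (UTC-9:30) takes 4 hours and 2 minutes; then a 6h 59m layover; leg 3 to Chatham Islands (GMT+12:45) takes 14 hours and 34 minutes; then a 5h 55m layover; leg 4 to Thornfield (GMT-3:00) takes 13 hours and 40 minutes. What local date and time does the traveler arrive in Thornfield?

1:38 PM on May 11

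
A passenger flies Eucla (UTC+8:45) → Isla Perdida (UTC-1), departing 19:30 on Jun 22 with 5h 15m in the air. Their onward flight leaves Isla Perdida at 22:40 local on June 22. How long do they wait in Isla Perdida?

Convert departure to UTC: 19:30 − 8:45 = 10:45 UTC on Jun 22.
Add 5 hours 15 minutes flight time → 16:00 UTC.
Isla Perdida is UTC−1:00, so local arrival = 16:00 − 1:00 = 15:00 on Jun 22.
Layover = 22:40 − 15:00 = 7 hours 40 minutes.

7 hours 40 minutes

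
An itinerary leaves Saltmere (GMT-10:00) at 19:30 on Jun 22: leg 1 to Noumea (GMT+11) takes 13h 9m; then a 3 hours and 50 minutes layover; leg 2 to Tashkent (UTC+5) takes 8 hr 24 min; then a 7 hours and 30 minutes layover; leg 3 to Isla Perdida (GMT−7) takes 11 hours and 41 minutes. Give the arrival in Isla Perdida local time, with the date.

Convert departure to UTC: 19:30 + 10:00 = 05:30 UTC on Jun 23.
Add 13 hours and 9 minutes leg 1 → 18:39 UTC.
Add 3 hours 50 minutes layover in Noumea → 22:29 UTC.
Add 8 hours and 24 minutes leg 2 → 06:53 UTC (Jun 24).
Add 7 hours and 30 minutes layover in Tashkent → 14:23 UTC.
Add 11 hours 41 minutes leg 3 → 02:04 UTC (Jun 25).
Isla Perdida is UTC−7:00, so local arrival = 02:04 − 7:00 = 19:04 on Jun 24.

19:04 on June 24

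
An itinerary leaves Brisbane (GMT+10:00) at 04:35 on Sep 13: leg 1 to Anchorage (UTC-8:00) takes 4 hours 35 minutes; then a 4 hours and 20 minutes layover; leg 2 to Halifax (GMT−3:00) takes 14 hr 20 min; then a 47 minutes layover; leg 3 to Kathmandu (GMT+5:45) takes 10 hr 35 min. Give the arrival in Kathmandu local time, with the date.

10:57 on September 14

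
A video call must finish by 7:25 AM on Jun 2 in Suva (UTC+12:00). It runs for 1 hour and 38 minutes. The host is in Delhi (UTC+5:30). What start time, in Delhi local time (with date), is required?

11:17 PM on June 1

Target end time in UTC: 7:25 AM − 12:00 = 7:25 PM on Jun 1.
Subtract 1 hour 38 minutes → start 5:47 PM UTC on Jun 1.
Delhi is UTC+5:30: 5:47 PM + 5:30 = 11:17 PM on Jun 1.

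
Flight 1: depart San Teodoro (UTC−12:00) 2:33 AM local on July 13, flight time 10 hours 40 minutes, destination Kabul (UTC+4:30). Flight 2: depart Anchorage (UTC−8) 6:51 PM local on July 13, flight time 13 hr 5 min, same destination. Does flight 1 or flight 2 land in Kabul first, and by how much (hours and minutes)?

the first, by 14 hours 43 minutes

Flight 1 in UTC: 2:33 AM + 12:00 = 2:33 PM on Jul 13.
+10 hours 40 minutes → arrive 1:13 AM UTC on Jul 14.
Flight 2 in UTC: 6:51 PM + 8:00 = 2:51 AM on Jul 14.
+13 hours and 5 minutes → arrive 3:56 PM UTC on Jul 14.
Flight 1 lands earlier by 14 hours 43 minutes.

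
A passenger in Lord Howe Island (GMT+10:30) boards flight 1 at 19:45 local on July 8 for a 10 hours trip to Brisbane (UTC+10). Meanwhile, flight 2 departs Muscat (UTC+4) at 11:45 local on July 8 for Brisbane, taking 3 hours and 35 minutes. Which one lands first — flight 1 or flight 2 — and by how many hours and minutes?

Flight 1 in UTC: 19:45 − 10:30 = 09:15 on Jul 8.
+10 hours → arrive 19:15 UTC on Jul 8.
Flight 2 in UTC: 11:45 − 4:00 = 07:45 on Jul 8.
+3 hours and 35 minutes → arrive 11:20 UTC on Jul 8.
Flight 2 lands earlier by 7 hours 55 minutes.

the second, by 7 hours 55 minutes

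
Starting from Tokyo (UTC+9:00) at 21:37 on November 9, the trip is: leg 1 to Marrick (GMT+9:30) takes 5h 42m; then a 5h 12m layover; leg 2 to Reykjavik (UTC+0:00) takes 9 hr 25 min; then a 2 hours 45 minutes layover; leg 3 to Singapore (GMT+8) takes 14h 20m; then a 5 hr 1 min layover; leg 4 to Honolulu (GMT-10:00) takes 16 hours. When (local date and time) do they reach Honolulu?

Convert departure to UTC: 21:37 − 9:00 = 12:37 UTC on Nov 9.
Add 5 hours and 42 minutes leg 1 → 18:19 UTC.
Add 5 hours and 12 minutes layover in Marrick → 23:31 UTC.
Add 9 hours and 25 minutes leg 2 → 08:56 UTC (Nov 10).
Add 2 hours 45 minutes layover in Reykjavik → 11:41 UTC.
Add 14 hours and 20 minutes leg 3 → 02:01 UTC (Nov 11).
Add 5 hours and 1 minute layover in Singapore → 07:02 UTC.
Add 16 hours leg 4 → 23:02 UTC.
Honolulu is UTC−10:00, so local arrival = 23:02 − 10:00 = 13:02 on Nov 11.

13:02 on November 11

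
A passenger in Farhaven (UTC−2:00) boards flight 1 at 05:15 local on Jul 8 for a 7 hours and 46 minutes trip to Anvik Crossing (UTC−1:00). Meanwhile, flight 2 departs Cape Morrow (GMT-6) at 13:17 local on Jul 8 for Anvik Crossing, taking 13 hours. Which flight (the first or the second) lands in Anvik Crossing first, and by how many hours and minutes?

Flight 1 in UTC: 05:15 + 2:00 = 07:15 on Jul 8.
+7 hours 46 minutes → arrive 15:01 UTC on Jul 8.
Flight 2 in UTC: 13:17 + 6:00 = 19:17 on Jul 8.
+13 hours → arrive 08:17 UTC on Jul 9.
Flight 1 lands earlier by 17 hours 16 minutes.

the first, by 17 hours 16 minutes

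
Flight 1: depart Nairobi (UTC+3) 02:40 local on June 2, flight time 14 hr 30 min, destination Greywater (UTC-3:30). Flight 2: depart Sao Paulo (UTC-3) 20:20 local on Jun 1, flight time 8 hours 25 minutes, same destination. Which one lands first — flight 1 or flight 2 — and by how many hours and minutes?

the second, by 6 hours 25 minutes

Flight 1 in UTC: 02:40 − 3:00 = 23:40 on Jun 1.
+14 hours 30 minutes → arrive 14:10 UTC on Jun 2.
Flight 2 in UTC: 20:20 + 3:00 = 23:20 on Jun 1.
+8 hours and 25 minutes → arrive 07:45 UTC on Jun 2.
Flight 2 lands earlier by 6 hours 25 minutes.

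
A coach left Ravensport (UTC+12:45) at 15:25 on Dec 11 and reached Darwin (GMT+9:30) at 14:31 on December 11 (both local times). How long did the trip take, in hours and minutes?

Darwin is 3:15 behind Ravensport.
Clock-face elapsed time (ignoring zones) is −54 minutes.
Actual elapsed = −54 minutes + 3:15 = 2 hours 21 minutes.

2 hours 21 minutes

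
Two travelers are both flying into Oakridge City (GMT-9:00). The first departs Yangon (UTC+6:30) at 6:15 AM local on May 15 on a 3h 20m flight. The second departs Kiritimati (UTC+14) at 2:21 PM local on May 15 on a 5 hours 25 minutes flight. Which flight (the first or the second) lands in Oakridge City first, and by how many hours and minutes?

Flight 1 in UTC: 6:15 AM − 6:30 = 11:45 PM on May 14.
+3 hours 20 minutes → arrive 3:05 AM UTC on May 15.
Flight 2 in UTC: 2:21 PM − 14:00 = 12:21 AM on May 15.
+5 hours and 25 minutes → arrive 5:46 AM UTC on May 15.
Flight 1 lands earlier by 2 hours 41 minutes.

the first, by 2 hours 41 minutes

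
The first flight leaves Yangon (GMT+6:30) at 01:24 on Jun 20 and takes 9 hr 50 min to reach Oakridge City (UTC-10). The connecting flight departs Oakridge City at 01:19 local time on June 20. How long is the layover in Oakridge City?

6 hours 35 minutes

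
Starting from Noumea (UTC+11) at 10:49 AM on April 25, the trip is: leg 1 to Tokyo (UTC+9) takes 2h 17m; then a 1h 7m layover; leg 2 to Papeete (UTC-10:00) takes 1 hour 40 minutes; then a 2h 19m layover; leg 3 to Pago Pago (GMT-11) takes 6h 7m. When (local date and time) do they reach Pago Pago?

Convert departure to UTC: 10:49 AM − 11:00 = 11:49 PM UTC on Apr 24.
Add 2 hours 17 minutes leg 1 → 2:06 AM UTC (Apr 25).
Add 1 hour and 7 minutes layover in Tokyo → 3:13 AM UTC.
Add 1 hour and 40 minutes leg 2 → 4:53 AM UTC.
Add 2 hours 19 minutes layover in Papeete → 7:12 AM UTC.
Add 6 hours 7 minutes leg 3 → 1:19 PM UTC.
Pago Pago is UTC−11:00, so local arrival = 1:19 PM − 11:00 = 2:19 AM on Apr 25.

2:19 AM on Apr 25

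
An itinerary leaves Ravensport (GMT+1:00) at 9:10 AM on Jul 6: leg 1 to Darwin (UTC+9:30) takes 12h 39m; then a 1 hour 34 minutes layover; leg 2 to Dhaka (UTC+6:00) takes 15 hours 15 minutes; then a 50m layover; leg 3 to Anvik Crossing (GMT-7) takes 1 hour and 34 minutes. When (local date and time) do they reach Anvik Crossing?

9:02 AM on July 7

Convert departure to UTC: 9:10 AM − 1:00 = 8:10 AM UTC on Jul 6.
Add 12 hours 39 minutes leg 1 → 8:49 PM UTC.
Add 1 hour 34 minutes layover in Darwin → 10:23 PM UTC.
Add 15 hours 15 minutes leg 2 → 1:38 PM UTC (Jul 7).
Add 50 minutes layover in Dhaka → 2:28 PM UTC.
Add 1 hour 34 minutes leg 3 → 4:02 PM UTC.
Anvik Crossing is UTC−7:00, so local arrival = 4:02 PM − 7:00 = 9:02 AM on Jul 7.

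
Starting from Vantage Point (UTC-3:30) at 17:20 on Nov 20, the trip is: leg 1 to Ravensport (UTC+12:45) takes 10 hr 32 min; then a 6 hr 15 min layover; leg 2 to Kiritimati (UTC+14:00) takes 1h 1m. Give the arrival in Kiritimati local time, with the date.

Convert departure to UTC: 17:20 + 3:30 = 20:50 UTC on Nov 20.
Add 10 hours and 32 minutes leg 1 → 07:22 UTC (Nov 21).
Add 6 hours 15 minutes layover in Ravensport → 13:37 UTC.
Add 1 hour 1 minute leg 2 → 14:38 UTC.
Kiritimati is UTC+14:00, so local arrival = 14:38 + 14:00 = 04:38 on Nov 22.

04:38 on November 22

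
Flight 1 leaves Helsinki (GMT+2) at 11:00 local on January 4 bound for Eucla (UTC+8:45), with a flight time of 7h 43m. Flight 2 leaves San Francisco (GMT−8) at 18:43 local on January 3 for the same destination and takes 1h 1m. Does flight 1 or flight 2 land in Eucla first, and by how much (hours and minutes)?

Flight 1 in UTC: 11:00 − 2:00 = 09:00 on Jan 4.
+7 hours 43 minutes → arrive 16:43 UTC on Jan 4.
Flight 2 in UTC: 18:43 + 8:00 = 02:43 on Jan 4.
+1 hour 1 minute → arrive 03:44 UTC on Jan 4.
Flight 2 lands earlier by 12 hours 59 minutes.

the second, by 12 hours 59 minutes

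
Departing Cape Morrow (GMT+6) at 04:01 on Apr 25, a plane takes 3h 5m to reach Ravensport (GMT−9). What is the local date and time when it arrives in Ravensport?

16:06 on April 24

Convert departure to UTC: 04:01 − 6:00 = 22:01 UTC on Apr 24.
Add 3 hours and 5 minutes travel time → 01:06 UTC (Apr 25).
Ravensport is UTC−9:00, so local arrival = 01:06 − 9:00 = 16:06 on Apr 24.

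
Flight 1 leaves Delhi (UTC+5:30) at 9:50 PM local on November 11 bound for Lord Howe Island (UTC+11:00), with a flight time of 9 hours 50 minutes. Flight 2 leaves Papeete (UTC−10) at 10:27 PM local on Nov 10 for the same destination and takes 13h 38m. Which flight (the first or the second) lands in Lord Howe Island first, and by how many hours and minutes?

Flight 1 in UTC: 9:50 PM − 5:30 = 4:20 PM on Nov 11.
+9 hours 50 minutes → arrive 2:10 AM UTC on Nov 12.
Flight 2 in UTC: 10:27 PM + 10:00 = 8:27 AM on Nov 11.
+13 hours 38 minutes → arrive 10:05 PM UTC on Nov 11.
Flight 2 lands earlier by 4 hours 5 minutes.

the second, by 4 hours 5 minutes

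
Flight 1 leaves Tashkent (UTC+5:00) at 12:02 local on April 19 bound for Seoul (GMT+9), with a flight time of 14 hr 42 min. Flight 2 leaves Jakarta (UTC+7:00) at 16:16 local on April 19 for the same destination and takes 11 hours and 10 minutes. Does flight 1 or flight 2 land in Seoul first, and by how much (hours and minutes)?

the second, by 1 hour 18 minutes

Flight 1 in UTC: 12:02 − 5:00 = 07:02 on Apr 19.
+14 hours and 42 minutes → arrive 21:44 UTC on Apr 19.
Flight 2 in UTC: 16:16 − 7:00 = 09:16 on Apr 19.
+11 hours and 10 minutes → arrive 20:26 UTC on Apr 19.
Flight 2 lands earlier by 1 hour 18 minutes.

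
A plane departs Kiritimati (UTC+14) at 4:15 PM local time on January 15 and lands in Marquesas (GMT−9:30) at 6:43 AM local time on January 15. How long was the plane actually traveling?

13 hours 58 minutes

Departure in UTC: 4:15 PM − 14:00 = 2:15 AM on Jan 15.
Arrival in UTC: 6:43 AM + 9:30 = 4:13 PM on Jan 15.
Elapsed = 4:13 PM − 2:15 AM = 13 hours 58 minutes.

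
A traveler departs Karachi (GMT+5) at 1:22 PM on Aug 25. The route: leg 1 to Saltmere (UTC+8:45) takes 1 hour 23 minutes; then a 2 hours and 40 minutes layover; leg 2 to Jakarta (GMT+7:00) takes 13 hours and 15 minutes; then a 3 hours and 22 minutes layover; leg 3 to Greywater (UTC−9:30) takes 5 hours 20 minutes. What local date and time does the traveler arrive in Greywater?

12:52 AM on August 26

Convert departure to UTC: 1:22 PM − 5:00 = 8:22 AM UTC on Aug 25.
Add 1 hour 23 minutes leg 1 → 9:45 AM UTC.
Add 2 hours and 40 minutes layover in Saltmere → 12:25 PM UTC.
Add 13 hours and 15 minutes leg 2 → 1:40 AM UTC (Aug 26).
Add 3 hours 22 minutes layover in Jakarta → 5:02 AM UTC.
Add 5 hours and 20 minutes leg 3 → 10:22 AM UTC.
Greywater is UTC−9:30, so local arrival = 10:22 AM − 9:30 = 12:52 AM on Aug 26.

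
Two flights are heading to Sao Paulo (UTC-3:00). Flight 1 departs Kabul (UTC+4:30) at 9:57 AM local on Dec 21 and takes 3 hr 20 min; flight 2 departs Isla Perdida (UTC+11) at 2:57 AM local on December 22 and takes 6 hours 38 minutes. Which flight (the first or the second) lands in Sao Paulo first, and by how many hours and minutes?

Flight 1 in UTC: 9:57 AM − 4:30 = 5:27 AM on Dec 21.
+3 hours and 20 minutes → arrive 8:47 AM UTC on Dec 21.
Flight 2 in UTC: 2:57 AM − 11:00 = 3:57 PM on Dec 21.
+6 hours and 38 minutes → arrive 10:35 PM UTC on Dec 21.
Flight 1 lands earlier by 13 hours 48 minutes.

the first, by 13 hours 48 minutes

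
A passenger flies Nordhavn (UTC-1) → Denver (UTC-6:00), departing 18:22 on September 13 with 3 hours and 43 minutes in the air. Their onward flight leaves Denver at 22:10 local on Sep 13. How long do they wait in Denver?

Convert departure to UTC: 18:22 + 1:00 = 19:22 UTC on Sep 13.
Add 3 hours and 43 minutes flight time → 23:05 UTC.
Denver is UTC−6:00, so local arrival = 23:05 − 6:00 = 17:05 on Sep 13.
Layover = 22:10 − 17:05 = 5 hours 5 minutes.

5 hours 5 minutes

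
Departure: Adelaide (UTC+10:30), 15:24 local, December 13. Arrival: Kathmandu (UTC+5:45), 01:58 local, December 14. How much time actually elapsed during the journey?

15 hours 19 minutes

Kathmandu is 4:45 behind Adelaide.
Clock-face elapsed time (ignoring zones) is 10 hours 34 minutes.
Actual elapsed = 10 hours 34 minutes + 4:45 = 15 hours 19 minutes.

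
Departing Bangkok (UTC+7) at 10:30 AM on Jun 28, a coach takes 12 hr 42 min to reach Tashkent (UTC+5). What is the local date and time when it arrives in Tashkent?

9:12 PM on Jun 28

Convert departure to UTC: 10:30 AM − 7:00 = 3:30 AM UTC on Jun 28.
Add 12 hours and 42 minutes travel time → 4:12 PM UTC.
Tashkent is UTC+5:00, so local arrival = 4:12 PM + 5:00 = 9:12 PM on Jun 28.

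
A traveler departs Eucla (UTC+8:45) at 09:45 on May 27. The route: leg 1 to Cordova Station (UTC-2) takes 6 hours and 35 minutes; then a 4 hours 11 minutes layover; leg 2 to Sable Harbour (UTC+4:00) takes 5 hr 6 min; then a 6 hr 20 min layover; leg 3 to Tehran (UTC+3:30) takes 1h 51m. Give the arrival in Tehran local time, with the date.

Convert departure to UTC: 09:45 − 8:45 = 01:00 UTC on May 27.
Add 6 hours 35 minutes leg 1 → 07:35 UTC.
Add 4 hours and 11 minutes layover in Cordova Station → 11:46 UTC.
Add 5 hours 6 minutes leg 2 → 16:52 UTC.
Add 6 hours 20 minutes layover in Sable Harbour → 23:12 UTC.
Add 1 hour 51 minutes leg 3 → 01:03 UTC (May 28).
Tehran is UTC+3:30, so local arrival = 01:03 + 3:30 = 04:33 on May 28.

04:33 on May 28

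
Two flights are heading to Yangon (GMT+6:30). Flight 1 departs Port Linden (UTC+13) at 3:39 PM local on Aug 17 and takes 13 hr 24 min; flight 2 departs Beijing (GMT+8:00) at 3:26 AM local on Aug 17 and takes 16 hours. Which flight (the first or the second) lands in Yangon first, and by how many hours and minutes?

the second, by 4 hours 37 minutes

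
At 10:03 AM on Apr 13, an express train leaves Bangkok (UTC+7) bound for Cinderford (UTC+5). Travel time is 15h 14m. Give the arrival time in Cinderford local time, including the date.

11:17 PM on April 13

Cinderford is 2:00 behind Bangkok.
After 15 hours 14 minutes it is 1:17 AM (Apr 14) in Bangkok.
Shift by the zone difference: 1:17 AM − 2:00 = 11:17 PM on Apr 13 in Cinderford.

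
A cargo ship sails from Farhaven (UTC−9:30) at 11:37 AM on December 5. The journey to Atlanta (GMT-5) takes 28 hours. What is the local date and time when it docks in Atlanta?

Convert departure to UTC: 11:37 AM + 9:30 = 9:07 PM UTC on Dec 5.
Add 28 hours travel time → 1:07 AM UTC (Dec 7).
Atlanta is UTC−5:00, so local arrival = 1:07 AM − 5:00 = 8:07 PM on Dec 6.

8:07 PM on December 6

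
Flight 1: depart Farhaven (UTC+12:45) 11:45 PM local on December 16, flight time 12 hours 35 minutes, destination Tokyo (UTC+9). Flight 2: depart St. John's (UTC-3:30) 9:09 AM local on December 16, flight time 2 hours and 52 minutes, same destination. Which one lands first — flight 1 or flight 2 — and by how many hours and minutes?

Flight 1 in UTC: 11:45 PM − 12:45 = 11:00 AM on Dec 16.
+12 hours and 35 minutes → arrive 11:35 PM UTC on Dec 16.
Flight 2 in UTC: 9:09 AM + 3:30 = 12:39 PM on Dec 16.
+2 hours and 52 minutes → arrive 3:31 PM UTC on Dec 16.
Flight 2 lands earlier by 8 hours 4 minutes.

the second, by 8 hours 4 minutes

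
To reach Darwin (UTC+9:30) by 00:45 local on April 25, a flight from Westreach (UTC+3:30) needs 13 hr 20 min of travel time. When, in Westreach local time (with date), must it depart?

Target arrival in UTC: 00:45 − 9:30 = 15:15 on Apr 24.
Subtract 13 hours 20 minutes → departure 01:55 UTC on Apr 24.
Westreach is UTC+3:30: 01:55 + 3:30 = 05:25 on Apr 24.

05:25 on April 24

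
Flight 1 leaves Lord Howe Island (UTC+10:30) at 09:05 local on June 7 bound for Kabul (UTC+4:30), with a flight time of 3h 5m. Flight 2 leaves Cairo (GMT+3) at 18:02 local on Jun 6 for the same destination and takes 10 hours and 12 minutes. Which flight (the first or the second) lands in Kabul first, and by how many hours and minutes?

Flight 1 in UTC: 09:05 − 10:30 = 22:35 on Jun 6.
+3 hours and 5 minutes → arrive 01:40 UTC on Jun 7.
Flight 2 in UTC: 18:02 − 3:00 = 15:02 on Jun 6.
+10 hours and 12 minutes → arrive 01:14 UTC on Jun 7.
Flight 2 lands earlier by 26 minutes.

the second, by 26 minutes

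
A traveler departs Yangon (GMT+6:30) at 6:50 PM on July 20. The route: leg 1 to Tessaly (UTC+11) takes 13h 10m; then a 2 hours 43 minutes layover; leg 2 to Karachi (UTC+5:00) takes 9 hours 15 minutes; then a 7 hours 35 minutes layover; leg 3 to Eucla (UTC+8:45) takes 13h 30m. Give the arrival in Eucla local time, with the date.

Convert departure to UTC: 6:50 PM − 6:30 = 12:20 PM UTC on Jul 20.
Add 13 hours 10 minutes leg 1 → 1:30 AM UTC (Jul 21).
Add 2 hours and 43 minutes layover in Tessaly → 4:13 AM UTC.
Add 9 hours and 15 minutes leg 2 → 1:28 PM UTC.
Add 7 hours 35 minutes layover in Karachi → 9:03 PM UTC.
Add 13 hours 30 minutes leg 3 → 10:33 AM UTC (Jul 22).
Eucla is UTC+8:45, so local arrival = 10:33 AM + 8:45 = 7:18 PM on Jul 22.

7:18 PM on July 22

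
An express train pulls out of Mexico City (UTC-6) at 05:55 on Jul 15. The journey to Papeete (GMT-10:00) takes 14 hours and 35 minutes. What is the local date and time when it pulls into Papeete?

Convert departure to UTC: 05:55 + 6:00 = 11:55 UTC on Jul 15.
Add 14 hours and 35 minutes travel time → 02:30 UTC (Jul 16).
Papeete is UTC−10:00, so local arrival = 02:30 − 10:00 = 16:30 on Jul 15.

16:30 on July 15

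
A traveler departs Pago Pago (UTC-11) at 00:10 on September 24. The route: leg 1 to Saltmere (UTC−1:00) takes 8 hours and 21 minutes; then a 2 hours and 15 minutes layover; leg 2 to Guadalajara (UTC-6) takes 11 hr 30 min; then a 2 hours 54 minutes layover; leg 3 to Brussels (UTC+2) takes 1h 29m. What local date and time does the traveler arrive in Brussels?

15:39 on September 25

Convert departure to UTC: 00:10 + 11:00 = 11:10 UTC on Sep 24.
Add 8 hours and 21 minutes leg 1 → 19:31 UTC.
Add 2 hours and 15 minutes layover in Saltmere → 21:46 UTC.
Add 11 hours and 30 minutes leg 2 → 09:16 UTC (Sep 25).
Add 2 hours and 54 minutes layover in Guadalajara → 12:10 UTC.
Add 1 hour 29 minutes leg 3 → 13:39 UTC.
Brussels is UTC+2:00, so local arrival = 13:39 + 2:00 = 15:39 on Sep 25.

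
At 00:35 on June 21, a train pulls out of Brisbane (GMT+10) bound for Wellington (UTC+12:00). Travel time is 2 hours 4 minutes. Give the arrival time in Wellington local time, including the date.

04:39 on June 21

Convert departure to UTC: 00:35 − 10:00 = 14:35 UTC on Jun 20.
Add 2 hours and 4 minutes travel time → 16:39 UTC.
Wellington is UTC+12:00, so local arrival = 16:39 + 12:00 = 04:39 on Jun 21.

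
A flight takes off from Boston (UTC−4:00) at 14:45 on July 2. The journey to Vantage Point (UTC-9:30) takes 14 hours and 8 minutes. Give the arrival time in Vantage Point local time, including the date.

23:23 on July 2

Convert departure to UTC: 14:45 + 4:00 = 18:45 UTC on Jul 2.
Add 14 hours 8 minutes travel time → 08:53 UTC (Jul 3).
Vantage Point is UTC−9:30, so local arrival = 08:53 − 9:30 = 23:23 on Jul 2.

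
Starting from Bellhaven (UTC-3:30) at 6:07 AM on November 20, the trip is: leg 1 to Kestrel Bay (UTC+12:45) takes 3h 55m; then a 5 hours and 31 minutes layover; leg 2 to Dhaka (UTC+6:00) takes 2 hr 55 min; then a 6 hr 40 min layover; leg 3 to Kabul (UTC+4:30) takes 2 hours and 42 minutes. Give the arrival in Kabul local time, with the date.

11:50 AM on Nov 21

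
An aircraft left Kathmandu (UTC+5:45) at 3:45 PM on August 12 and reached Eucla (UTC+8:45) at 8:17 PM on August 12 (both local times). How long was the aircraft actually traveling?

1 hour 32 minutes

Departure in UTC: 3:45 PM − 5:45 = 10:00 AM on Aug 12.
Arrival in UTC: 8:17 PM − 8:45 = 11:32 AM on Aug 12.
Elapsed = 11:32 AM − 10:00 AM = 1 hour 32 minutes.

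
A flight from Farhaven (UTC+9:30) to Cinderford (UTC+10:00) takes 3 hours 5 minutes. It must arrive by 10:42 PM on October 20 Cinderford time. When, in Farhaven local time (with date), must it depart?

Target arrival in UTC: 10:42 PM − 10:00 = 12:42 PM on Oct 20.
Subtract 3 hours and 5 minutes → departure 9:37 AM UTC on Oct 20.
Farhaven is UTC+9:30: 9:37 AM + 9:30 = 7:07 PM on Oct 20.

7:07 PM on October 20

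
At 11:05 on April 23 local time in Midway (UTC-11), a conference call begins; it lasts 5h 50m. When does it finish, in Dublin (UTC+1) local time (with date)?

Dublin is 12:00 ahead of Midway.
After 5 hours and 50 minutes it is 16:55 in Midway.
Shift by the zone difference: 16:55 + 12:00 = 04:55 on Apr 24 in Dublin.

04:55 on April 24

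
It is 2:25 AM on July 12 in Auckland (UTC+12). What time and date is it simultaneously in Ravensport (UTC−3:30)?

In UTC: 2:25 AM − 12:00 = 2:25 PM on Jul 11.
Ravensport is UTC−3:30: 2:25 PM − 3:30 = 10:55 AM on Jul 11.

10:55 AM on July 11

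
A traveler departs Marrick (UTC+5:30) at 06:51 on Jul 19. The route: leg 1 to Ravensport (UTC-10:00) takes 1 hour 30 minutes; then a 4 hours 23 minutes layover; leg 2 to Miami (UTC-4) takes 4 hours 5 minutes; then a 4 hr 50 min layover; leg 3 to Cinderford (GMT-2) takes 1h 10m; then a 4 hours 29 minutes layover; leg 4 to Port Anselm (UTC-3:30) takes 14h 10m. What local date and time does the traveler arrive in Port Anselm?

Convert departure to UTC: 06:51 − 5:30 = 01:21 UTC on Jul 19.
Add 1 hour 30 minutes leg 1 → 02:51 UTC.
Add 4 hours 23 minutes layover in Ravensport → 07:14 UTC.
Add 4 hours and 5 minutes leg 2 → 11:19 UTC.
Add 4 hours and 50 minutes layover in Miami → 16:09 UTC.
Add 1 hour 10 minutes leg 3 → 17:19 UTC.
Add 4 hours and 29 minutes layover in Cinderford → 21:48 UTC.
Add 14 hours 10 minutes leg 4 → 11:58 UTC (Jul 20).
Port Anselm is UTC−3:30, so local arrival = 11:58 − 3:30 = 08:28 on Jul 20.

08:28 on July 20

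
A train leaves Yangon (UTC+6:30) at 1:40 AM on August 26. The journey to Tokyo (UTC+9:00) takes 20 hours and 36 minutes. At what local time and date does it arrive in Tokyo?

12:46 AM on August 27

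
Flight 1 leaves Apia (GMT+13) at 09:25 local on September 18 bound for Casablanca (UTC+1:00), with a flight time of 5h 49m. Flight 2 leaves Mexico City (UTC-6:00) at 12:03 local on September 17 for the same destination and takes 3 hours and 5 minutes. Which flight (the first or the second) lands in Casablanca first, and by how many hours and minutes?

Flight 1 in UTC: 09:25 − 13:00 = 20:25 on Sep 17.
+5 hours and 49 minutes → arrive 02:14 UTC on Sep 18.
Flight 2 in UTC: 12:03 + 6:00 = 18:03 on Sep 17.
+3 hours 5 minutes → arrive 21:08 UTC on Sep 17.
Flight 2 lands earlier by 5 hours 6 minutes.

the second, by 5 hours 6 minutes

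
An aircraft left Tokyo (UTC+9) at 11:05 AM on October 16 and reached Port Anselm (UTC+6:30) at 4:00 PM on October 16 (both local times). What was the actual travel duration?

Departure in UTC: 11:05 AM − 9:00 = 2:05 AM on Oct 16.
Arrival in UTC: 4:00 PM − 6:30 = 9:30 AM on Oct 16.
Elapsed = 9:30 AM − 2:05 AM = 7 hours 25 minutes.

7 hours 25 minutes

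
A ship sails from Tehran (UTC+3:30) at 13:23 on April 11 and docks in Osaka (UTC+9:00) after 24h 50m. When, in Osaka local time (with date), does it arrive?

19:43 on April 12

Convert departure to UTC: 13:23 − 3:30 = 09:53 UTC on Apr 11.
Add 24 hours and 50 minutes travel time → 10:43 UTC (Apr 12).
Osaka is UTC+9:00, so local arrival = 10:43 + 9:00 = 19:43 on Apr 12.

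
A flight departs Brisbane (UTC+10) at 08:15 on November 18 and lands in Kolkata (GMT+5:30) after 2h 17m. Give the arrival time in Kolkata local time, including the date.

06:02 on November 18

Kolkata is 4:30 behind Brisbane.
After 2 hours 17 minutes it is 10:32 in Brisbane.
Shift by the zone difference: 10:32 − 4:30 = 06:02 on Nov 18 in Kolkata.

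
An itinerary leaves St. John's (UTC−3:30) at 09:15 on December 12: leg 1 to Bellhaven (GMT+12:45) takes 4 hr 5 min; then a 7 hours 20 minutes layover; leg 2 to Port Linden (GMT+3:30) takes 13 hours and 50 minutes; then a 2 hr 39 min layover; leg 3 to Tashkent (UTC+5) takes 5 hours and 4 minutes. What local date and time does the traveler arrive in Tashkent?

02:43 on December 14

Convert departure to UTC: 09:15 + 3:30 = 12:45 UTC on Dec 12.
Add 4 hours 5 minutes leg 1 → 16:50 UTC.
Add 7 hours and 20 minutes layover in Bellhaven → 00:10 UTC (Dec 13).
Add 13 hours and 50 minutes leg 2 → 14:00 UTC.
Add 2 hours and 39 minutes layover in Port Linden → 16:39 UTC.
Add 5 hours and 4 minutes leg 3 → 21:43 UTC.
Tashkent is UTC+5:00, so local arrival = 21:43 + 5:00 = 02:43 on Dec 14.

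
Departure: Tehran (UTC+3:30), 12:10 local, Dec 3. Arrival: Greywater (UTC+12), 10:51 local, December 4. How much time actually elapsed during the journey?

Departure in UTC: 12:10 − 3:30 = 08:40 on Dec 3.
Arrival in UTC: 10:51 − 12:00 = 22:51 on Dec 3.
Elapsed = 22:51 − 08:40 = 14 hours 11 minutes.

14 hours 11 minutes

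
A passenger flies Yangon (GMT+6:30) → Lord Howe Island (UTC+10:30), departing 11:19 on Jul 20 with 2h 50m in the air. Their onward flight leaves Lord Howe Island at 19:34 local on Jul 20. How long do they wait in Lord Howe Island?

1 hour 25 minutes

Convert departure to UTC: 11:19 − 6:30 = 04:49 UTC on Jul 20.
Add 2 hours 50 minutes flight time → 07:39 UTC.
Lord Howe Island is UTC+10:30, so local arrival = 07:39 + 10:30 = 18:09 on Jul 20.
Layover = 19:34 − 18:09 = 1 hour 25 minutes.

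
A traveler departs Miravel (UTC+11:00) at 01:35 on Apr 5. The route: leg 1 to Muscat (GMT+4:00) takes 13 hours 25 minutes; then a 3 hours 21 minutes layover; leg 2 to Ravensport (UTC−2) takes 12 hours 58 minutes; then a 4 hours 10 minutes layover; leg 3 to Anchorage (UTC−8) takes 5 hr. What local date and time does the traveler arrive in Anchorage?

Convert departure to UTC: 01:35 − 11:00 = 14:35 UTC on Apr 4.
Add 13 hours and 25 minutes leg 1 → 04:00 UTC (Apr 5).
Add 3 hours 21 minutes layover in Muscat → 07:21 UTC.
Add 12 hours 58 minutes leg 2 → 20:19 UTC.
Add 4 hours and 10 minutes layover in Ravensport → 00:29 UTC (Apr 6).
Add 5 hours leg 3 → 05:29 UTC.
Anchorage is UTC−8:00, so local arrival = 05:29 − 8:00 = 21:29 on Apr 5.

21:29 on Apr 5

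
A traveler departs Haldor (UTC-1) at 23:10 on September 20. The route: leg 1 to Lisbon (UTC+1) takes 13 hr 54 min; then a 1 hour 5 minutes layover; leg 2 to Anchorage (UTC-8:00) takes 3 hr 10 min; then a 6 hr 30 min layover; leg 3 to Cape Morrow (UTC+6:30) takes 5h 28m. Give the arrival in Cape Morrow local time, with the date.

12:47 on September 22

Convert departure to UTC: 23:10 + 1:00 = 00:10 UTC on Sep 21.
Add 13 hours 54 minutes leg 1 → 14:04 UTC.
Add 1 hour 5 minutes layover in Lisbon → 15:09 UTC.
Add 3 hours 10 minutes leg 2 → 18:19 UTC.
Add 6 hours 30 minutes layover in Anchorage → 00:49 UTC (Sep 22).
Add 5 hours 28 minutes leg 3 → 06:17 UTC.
Cape Morrow is UTC+6:30, so local arrival = 06:17 + 6:30 = 12:47 on Sep 22.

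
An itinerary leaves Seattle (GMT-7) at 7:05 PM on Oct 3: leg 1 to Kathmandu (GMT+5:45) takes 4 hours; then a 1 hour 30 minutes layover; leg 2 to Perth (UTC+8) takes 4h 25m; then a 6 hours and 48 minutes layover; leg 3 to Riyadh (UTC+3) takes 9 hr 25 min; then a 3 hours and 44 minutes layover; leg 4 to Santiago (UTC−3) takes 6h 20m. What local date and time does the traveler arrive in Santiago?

11:17 AM on Oct 5

Convert departure to UTC: 7:05 PM + 7:00 = 2:05 AM UTC on Oct 4.
Add 4 hours leg 1 → 6:05 AM UTC.
Add 1 hour and 30 minutes layover in Kathmandu → 7:35 AM UTC.
Add 4 hours 25 minutes leg 2 → 12:00 PM UTC.
Add 6 hours 48 minutes layover in Perth → 6:48 PM UTC.
Add 9 hours and 25 minutes leg 3 → 4:13 AM UTC (Oct 5).
Add 3 hours 44 minutes layover in Riyadh → 7:57 AM UTC.
Add 6 hours 20 minutes leg 4 → 2:17 PM UTC.
Santiago is UTC−3:00, so local arrival = 2:17 PM − 3:00 = 11:17 AM on Oct 5.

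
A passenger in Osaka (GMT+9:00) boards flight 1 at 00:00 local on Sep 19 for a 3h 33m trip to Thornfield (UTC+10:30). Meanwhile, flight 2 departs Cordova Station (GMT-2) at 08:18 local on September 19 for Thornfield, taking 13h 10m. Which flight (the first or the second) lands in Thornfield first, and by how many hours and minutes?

Flight 1 in UTC: 00:00 − 9:00 = 15:00 on Sep 18.
+3 hours and 33 minutes → arrive 18:33 UTC on Sep 18.
Flight 2 in UTC: 08:18 + 2:00 = 10:18 on Sep 19.
+13 hours 10 minutes → arrive 23:28 UTC on Sep 19.
Flight 1 lands earlier by 28 hours 55 minutes.

the first, by 28 hours 55 minutes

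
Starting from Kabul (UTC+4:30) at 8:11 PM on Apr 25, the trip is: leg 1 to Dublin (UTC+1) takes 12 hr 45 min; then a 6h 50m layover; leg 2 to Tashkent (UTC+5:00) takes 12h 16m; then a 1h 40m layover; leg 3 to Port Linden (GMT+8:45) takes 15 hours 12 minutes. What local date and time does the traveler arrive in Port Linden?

Convert departure to UTC: 8:11 PM − 4:30 = 3:41 PM UTC on Apr 25.
Add 12 hours 45 minutes leg 1 → 4:26 AM UTC (Apr 26).
Add 6 hours and 50 minutes layover in Dublin → 11:16 AM UTC.
Add 12 hours and 16 minutes leg 2 → 11:32 PM UTC.
Add 1 hour and 40 minutes layover in Tashkent → 1:12 AM UTC (Apr 27).
Add 15 hours and 12 minutes leg 3 → 4:24 PM UTC.
Port Linden is UTC+8:45, so local arrival = 4:24 PM + 8:45 = 1:09 AM on Apr 28.

1:09 AM on Apr 28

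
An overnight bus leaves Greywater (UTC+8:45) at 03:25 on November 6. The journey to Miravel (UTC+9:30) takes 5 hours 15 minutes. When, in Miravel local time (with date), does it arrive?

09:25 on Nov 6

Miravel is 0:45 ahead of Greywater.
After 5 hours 15 minutes it is 08:40 in Greywater.
Shift by the zone difference: 08:40 + 0:45 = 09:25 on Nov 6 in Miravel.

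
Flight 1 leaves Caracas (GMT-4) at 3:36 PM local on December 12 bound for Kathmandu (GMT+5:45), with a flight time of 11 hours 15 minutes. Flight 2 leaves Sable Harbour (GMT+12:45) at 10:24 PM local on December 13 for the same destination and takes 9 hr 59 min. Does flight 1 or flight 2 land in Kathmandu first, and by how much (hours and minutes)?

the first, by 12 hours 47 minutes

Flight 1 in UTC: 3:36 PM + 4:00 = 7:36 PM on Dec 12.
+11 hours and 15 minutes → arrive 6:51 AM UTC on Dec 13.
Flight 2 in UTC: 10:24 PM − 12:45 = 9:39 AM on Dec 13.
+9 hours 59 minutes → arrive 7:38 PM UTC on Dec 13.
Flight 1 lands earlier by 12 hours 47 minutes.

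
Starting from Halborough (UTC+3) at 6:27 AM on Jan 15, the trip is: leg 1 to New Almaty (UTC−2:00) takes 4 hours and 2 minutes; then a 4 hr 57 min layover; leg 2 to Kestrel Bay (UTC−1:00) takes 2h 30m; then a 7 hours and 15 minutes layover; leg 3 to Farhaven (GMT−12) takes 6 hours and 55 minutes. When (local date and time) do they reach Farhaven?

5:06 PM on January 15

Convert departure to UTC: 6:27 AM − 3:00 = 3:27 AM UTC on Jan 15.
Add 4 hours and 2 minutes leg 1 → 7:29 AM UTC.
Add 4 hours and 57 minutes layover in New Almaty → 12:26 PM UTC.
Add 2 hours and 30 minutes leg 2 → 2:56 PM UTC.
Add 7 hours and 15 minutes layover in Kestrel Bay → 10:11 PM UTC.
Add 6 hours 55 minutes leg 3 → 5:06 AM UTC (Jan 16).
Farhaven is UTC−12:00, so local arrival = 5:06 AM − 12:00 = 5:06 PM on Jan 15.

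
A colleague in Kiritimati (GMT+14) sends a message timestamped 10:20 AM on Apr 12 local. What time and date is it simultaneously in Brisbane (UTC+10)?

6:20 AM on April 12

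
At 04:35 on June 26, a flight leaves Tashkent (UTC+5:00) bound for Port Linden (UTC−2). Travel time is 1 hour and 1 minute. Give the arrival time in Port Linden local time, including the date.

22:36 on June 25

Convert departure to UTC: 04:35 − 5:00 = 23:35 UTC on Jun 25.
Add 1 hour and 1 minute travel time → 00:36 UTC (Jun 26).
Port Linden is UTC−2:00, so local arrival = 00:36 − 2:00 = 22:36 on Jun 25.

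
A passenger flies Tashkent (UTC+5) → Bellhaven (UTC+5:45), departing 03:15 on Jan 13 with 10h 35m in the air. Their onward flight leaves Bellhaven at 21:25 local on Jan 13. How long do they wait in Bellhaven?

Convert departure to UTC: 03:15 − 5:00 = 22:15 UTC on Jan 12.
Add 10 hours 35 minutes flight time → 08:50 UTC (Jan 13).
Bellhaven is UTC+5:45, so local arrival = 08:50 + 5:45 = 14:35 on Jan 13.
Layover = 21:25 − 14:35 = 6 hours 50 minutes.

6 hours 50 minutes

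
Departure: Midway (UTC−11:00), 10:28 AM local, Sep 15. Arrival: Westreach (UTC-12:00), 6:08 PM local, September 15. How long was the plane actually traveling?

Departure in UTC: 10:28 AM + 11:00 = 9:28 PM on Sep 15.
Arrival in UTC: 6:08 PM + 12:00 = 6:08 AM on Sep 16.
Elapsed = 6:08 AM − 9:28 PM (+1 day) = 8 hours 40 minutes.

8 hours 40 minutes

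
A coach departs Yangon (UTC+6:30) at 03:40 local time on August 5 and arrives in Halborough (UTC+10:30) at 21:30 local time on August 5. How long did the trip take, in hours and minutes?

13 hours 50 minutes

Halborough is 4:00 ahead of Yangon.
Clock-face elapsed time (ignoring zones) is 17 hours 50 minutes.
Actual elapsed = 17 hours 50 minutes − 4:00 = 13 hours 50 minutes.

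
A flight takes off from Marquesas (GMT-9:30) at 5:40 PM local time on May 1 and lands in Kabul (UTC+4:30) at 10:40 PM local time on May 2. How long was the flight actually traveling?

Departure in UTC: 5:40 PM + 9:30 = 3:10 AM on May 2.
Arrival in UTC: 10:40 PM − 4:30 = 6:10 PM on May 2.
Elapsed = 6:10 PM − 3:10 AM = 15 hours.

15 hours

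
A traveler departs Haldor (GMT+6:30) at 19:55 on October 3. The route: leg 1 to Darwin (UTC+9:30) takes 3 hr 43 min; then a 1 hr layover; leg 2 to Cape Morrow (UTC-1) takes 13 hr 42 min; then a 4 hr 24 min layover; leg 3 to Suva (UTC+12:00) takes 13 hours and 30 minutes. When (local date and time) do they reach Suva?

13:44 on October 5

Convert departure to UTC: 19:55 − 6:30 = 13:25 UTC on Oct 3.
Add 3 hours and 43 minutes leg 1 → 17:08 UTC.
Add 1 hour layover in Darwin → 18:08 UTC.
Add 13 hours 42 minutes leg 2 → 07:50 UTC (Oct 4).
Add 4 hours and 24 minutes layover in Cape Morrow → 12:14 UTC.
Add 13 hours and 30 minutes leg 3 → 01:44 UTC (Oct 5).
Suva is UTC+12:00, so local arrival = 01:44 + 12:00 = 13:44 on Oct 5.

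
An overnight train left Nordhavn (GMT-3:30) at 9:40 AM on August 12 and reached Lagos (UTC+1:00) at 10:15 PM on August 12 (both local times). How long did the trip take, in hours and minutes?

Departure in UTC: 9:40 AM + 3:30 = 1:10 PM on Aug 12.
Arrival in UTC: 10:15 PM − 1:00 = 9:15 PM on Aug 12.
Elapsed = 9:15 PM − 1:10 PM = 8 hours 5 minutes.

8 hours 5 minutes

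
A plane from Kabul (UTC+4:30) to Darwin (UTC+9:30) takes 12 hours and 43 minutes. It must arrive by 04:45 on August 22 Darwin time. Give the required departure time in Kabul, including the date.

11:02 on August 21

Target arrival in UTC: 04:45 − 9:30 = 19:15 on Aug 21.
Subtract 12 hours and 43 minutes → departure 06:32 UTC on Aug 21.
Kabul is UTC+4:30: 06:32 + 4:30 = 11:02 on Aug 21.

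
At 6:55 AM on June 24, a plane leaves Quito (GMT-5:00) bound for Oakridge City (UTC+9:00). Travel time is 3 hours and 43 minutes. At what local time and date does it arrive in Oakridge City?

12:38 AM on Jun 25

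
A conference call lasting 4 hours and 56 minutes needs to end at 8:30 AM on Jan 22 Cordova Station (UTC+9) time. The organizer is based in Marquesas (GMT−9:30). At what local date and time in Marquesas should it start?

Target end time in UTC: 8:30 AM − 9:00 = 11:30 PM on Jan 21.
Subtract 4 hours and 56 minutes → start 6:34 PM UTC on Jan 21.
Marquesas is UTC−9:30: 6:34 PM − 9:30 = 9:04 AM on Jan 21.

9:04 AM on January 21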